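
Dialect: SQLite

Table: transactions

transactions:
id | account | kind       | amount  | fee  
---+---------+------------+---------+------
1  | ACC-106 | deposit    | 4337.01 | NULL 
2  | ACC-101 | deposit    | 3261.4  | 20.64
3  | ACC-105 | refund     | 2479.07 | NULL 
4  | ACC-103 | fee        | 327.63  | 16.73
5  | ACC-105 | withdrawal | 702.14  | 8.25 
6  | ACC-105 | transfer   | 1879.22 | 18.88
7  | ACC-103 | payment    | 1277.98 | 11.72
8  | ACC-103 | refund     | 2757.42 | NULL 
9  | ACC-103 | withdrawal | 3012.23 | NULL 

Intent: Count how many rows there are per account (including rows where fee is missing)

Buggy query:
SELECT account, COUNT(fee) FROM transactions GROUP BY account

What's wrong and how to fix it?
Bug: COUNT(fee) skips NULLs, so groups with missing fee are undercounted

Fix: Use COUNT(*) to count all rows regardless of NULL

Corrected query:
SELECT account, COUNT(*) FROM transactions GROUP BY account

Result:
account | COUNT(*)
--------+---------
ACC-101 | 1       
ACC-103 | 4       
ACC-105 | 3       
ACC-106 | 1       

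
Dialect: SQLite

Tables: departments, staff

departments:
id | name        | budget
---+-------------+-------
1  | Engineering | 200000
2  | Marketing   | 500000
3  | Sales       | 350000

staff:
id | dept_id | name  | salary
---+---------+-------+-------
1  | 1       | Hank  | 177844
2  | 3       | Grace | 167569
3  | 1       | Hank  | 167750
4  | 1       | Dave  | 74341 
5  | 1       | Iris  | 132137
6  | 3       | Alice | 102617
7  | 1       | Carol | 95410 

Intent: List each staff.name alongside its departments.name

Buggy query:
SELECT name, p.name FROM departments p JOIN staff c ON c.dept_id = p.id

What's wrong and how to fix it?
Bug: 'name' exists in both joined tables, so the database can't tell which one is meant

Fix: Prefix ambiguous columns with the table alias

Corrected query:
SELECT c.name, p.name FROM departments p JOIN staff c ON c.dept_id = p.id

Result:
name  | name       
------+------------
Hank  | Engineering
Grace | Sales      
Hank  | Engineering
Dave  | Engineering
Iris  | Engineering
Alice | Sales      
Carol | Engineering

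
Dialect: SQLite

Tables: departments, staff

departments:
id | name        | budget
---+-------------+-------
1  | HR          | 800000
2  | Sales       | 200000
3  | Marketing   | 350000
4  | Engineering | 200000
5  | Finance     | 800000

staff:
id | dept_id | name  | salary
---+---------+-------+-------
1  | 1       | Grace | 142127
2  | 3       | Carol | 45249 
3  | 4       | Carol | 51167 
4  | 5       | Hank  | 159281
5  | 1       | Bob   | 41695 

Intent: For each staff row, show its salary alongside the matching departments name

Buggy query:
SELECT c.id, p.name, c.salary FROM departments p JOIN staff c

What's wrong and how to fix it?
Bug: Missing join condition: each staff row is matched to all departments rows instead of just its own

Fix: Add ON c.dept_id = p.id to the JOIN

Corrected query:
SELECT c.id, p.name, c.salary FROM departments p JOIN staff c ON c.dept_id = p.id

Result:
id | name        | salary
---+-------------+-------
1  | HR          | 142127
2  | Marketing   | 45249 
3  | Engineering | 51167 
4  | Finance     | 159281
5  | HR          | 41695 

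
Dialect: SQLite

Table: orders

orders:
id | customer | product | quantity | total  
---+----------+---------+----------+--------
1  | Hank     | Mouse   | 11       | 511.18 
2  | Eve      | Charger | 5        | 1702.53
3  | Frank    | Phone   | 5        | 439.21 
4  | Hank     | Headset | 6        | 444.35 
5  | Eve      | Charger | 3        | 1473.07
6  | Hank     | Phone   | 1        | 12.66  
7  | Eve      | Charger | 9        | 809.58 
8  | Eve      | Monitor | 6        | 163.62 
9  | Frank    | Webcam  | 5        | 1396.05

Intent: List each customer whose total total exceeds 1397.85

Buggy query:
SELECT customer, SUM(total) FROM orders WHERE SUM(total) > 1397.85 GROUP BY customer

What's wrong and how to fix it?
Bug: WHERE runs before GROUP BY, so aggregates aren't available there

Fix: Move the aggregate condition to a HAVING clause

Corrected query:
SELECT customer, SUM(total) FROM orders GROUP BY customer HAVING SUM(total) > 1397.85

Result:
customer | SUM(total)
---------+-----------
Eve      | 4148.8    
Frank    | 1835.26   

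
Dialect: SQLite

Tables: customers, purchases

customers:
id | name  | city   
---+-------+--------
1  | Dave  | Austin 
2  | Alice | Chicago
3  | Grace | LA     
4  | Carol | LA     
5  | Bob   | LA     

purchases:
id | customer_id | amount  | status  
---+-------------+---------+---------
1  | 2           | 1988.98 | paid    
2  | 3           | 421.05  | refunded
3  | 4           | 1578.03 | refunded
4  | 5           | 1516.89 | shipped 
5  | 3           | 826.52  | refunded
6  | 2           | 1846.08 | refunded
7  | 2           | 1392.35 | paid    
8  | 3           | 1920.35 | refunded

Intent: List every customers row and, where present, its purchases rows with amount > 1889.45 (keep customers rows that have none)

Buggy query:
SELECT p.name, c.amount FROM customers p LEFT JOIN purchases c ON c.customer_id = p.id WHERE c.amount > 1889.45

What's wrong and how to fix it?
Bug: A WHERE condition on the right-hand table after LEFT JOIN drops unmatched parents

Fix: Move the right-table condition into the ON clause so unmatched parents are kept

Corrected query:
SELECT p.name, c.amount FROM customers p LEFT JOIN purchases c ON c.customer_id = p.id AND c.amount > 1889.45

Result:
name  | amount 
------+--------
Dave  | NULL   
Alice | 1988.98
Grace | 1920.35
Carol | NULL   
Bob   | NULL   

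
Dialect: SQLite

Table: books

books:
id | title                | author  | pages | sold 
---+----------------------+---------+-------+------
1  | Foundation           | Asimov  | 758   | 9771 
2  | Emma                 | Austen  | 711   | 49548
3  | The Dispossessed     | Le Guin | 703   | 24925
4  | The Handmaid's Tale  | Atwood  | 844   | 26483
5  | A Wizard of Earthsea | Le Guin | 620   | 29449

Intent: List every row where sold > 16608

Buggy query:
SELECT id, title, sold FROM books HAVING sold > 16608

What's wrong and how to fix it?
Bug: This is a non-aggregate query (no GROUP BY, no aggregates), so in SQLite the HAVING clause is invalid here; a row-level condition belongs in WHERE

Fix: Use WHERE for row-level filtering

Corrected query:
SELECT id, title, sold FROM books WHERE sold > 16608

Result:
id | title                | sold 
---+----------------------+------
2  | Emma                 | 49548
3  | The Dispossessed     | 24925
4  | The Handmaid's Tale  | 26483
5  | A Wizard of Earthsea | 29449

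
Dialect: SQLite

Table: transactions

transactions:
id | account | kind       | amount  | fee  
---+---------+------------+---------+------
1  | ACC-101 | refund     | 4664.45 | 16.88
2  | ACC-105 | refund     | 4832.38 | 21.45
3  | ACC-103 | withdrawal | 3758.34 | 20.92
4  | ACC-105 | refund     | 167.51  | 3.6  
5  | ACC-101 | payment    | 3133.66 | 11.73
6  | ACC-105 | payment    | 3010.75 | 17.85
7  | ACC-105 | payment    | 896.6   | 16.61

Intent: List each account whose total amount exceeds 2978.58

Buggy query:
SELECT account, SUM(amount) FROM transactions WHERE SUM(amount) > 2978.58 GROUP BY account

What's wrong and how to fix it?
Bug: WHERE runs before GROUP BY, so aggregates aren't available there

Fix: Move the aggregate condition to a HAVING clause

Corrected query:
SELECT account, SUM(amount) FROM transactions GROUP BY account HAVING SUM(amount) > 2978.58

Result:
account | SUM(amount)
--------+------------
ACC-101 | 7798.11    
ACC-103 | 3758.34    
ACC-105 | 8907.24    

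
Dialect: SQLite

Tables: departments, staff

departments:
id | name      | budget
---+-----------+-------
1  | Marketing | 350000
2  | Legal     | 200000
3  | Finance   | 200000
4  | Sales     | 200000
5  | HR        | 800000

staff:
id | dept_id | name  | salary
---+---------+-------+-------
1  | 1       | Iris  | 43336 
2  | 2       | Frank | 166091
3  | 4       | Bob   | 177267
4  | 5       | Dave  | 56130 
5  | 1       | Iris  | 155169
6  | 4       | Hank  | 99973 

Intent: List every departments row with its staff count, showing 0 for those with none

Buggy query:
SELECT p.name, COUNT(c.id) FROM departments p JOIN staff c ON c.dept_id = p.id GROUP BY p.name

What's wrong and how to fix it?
Bug: An inner join excludes parents with zero children

Fix: Use LEFT JOIN so parents without children still appear (COUNT(c.id) gives 0)

Corrected query:
SELECT p.name, COUNT(c.id) FROM departments p LEFT JOIN staff c ON c.dept_id = p.id GROUP BY p.name

Result:
name      | COUNT(c.id)
----------+------------
Finance   | 0          
HR        | 1          
Legal     | 1          
Marketing | 2          
Sales     | 2          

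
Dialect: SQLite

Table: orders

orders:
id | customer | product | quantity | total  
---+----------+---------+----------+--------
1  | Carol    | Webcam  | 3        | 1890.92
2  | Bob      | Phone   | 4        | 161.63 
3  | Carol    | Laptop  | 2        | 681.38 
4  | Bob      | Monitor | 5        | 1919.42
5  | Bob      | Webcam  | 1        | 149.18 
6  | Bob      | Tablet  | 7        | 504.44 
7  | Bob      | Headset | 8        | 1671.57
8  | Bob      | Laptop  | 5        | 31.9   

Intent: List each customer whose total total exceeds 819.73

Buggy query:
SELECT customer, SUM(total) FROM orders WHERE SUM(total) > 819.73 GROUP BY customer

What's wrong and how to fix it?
Bug: SUM(total) is an aggregate, but WHERE filters rows before aggregation

Fix: Move the aggregate condition to a HAVING clause

Corrected query:
SELECT customer, SUM(total) FROM orders GROUP BY customer HAVING SUM(total) > 819.73

Result:
customer | SUM(total)
---------+-----------
Bob      | 4438.14   
Carol    | 2572.3    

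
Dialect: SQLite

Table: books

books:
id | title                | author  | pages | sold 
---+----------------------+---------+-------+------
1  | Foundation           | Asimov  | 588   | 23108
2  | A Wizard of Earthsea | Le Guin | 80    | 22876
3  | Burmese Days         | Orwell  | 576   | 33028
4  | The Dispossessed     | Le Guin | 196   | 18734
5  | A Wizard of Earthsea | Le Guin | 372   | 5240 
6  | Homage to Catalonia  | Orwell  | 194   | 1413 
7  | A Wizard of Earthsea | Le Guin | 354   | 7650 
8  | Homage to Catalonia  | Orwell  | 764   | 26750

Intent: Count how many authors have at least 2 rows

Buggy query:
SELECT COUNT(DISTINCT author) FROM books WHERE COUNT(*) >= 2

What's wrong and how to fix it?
Bug: COUNT(*) cannot appear in WHERE; the per-group count doesn't exist yet

Fix: Group first with HAVING COUNT(*) >= 2, then COUNT the resulting groups

Corrected query:
SELECT COUNT(*) FROM (SELECT author FROM books GROUP BY author HAVING COUNT(*) >= 2)

Result:
COUNT(*)
--------
2       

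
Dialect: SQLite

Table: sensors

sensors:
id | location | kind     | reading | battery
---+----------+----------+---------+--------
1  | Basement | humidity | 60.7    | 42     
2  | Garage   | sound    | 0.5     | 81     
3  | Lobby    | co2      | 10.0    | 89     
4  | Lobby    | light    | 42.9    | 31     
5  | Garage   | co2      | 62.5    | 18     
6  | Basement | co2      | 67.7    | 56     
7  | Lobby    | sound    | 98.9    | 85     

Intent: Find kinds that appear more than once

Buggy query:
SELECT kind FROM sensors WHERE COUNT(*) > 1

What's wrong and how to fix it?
Bug: WHERE can't reference COUNT(*); aggregates are computed after WHERE

Fix: GROUP BY kind, then filter groups with HAVING COUNT(*) > 1

Corrected query:
SELECT kind FROM sensors GROUP BY kind HAVING COUNT(*) > 1

Result:
kind 
-----
co2  
sound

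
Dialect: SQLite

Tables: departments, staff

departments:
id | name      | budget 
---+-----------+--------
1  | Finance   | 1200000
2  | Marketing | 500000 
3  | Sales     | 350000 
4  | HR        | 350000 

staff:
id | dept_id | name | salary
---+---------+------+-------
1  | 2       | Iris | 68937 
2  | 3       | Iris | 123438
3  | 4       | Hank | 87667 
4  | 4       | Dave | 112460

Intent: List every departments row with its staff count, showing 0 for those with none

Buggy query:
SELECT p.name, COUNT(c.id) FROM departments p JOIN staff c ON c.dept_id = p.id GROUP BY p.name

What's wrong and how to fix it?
Bug: An inner join excludes parents with zero children

Fix: Use LEFT JOIN so parents without children still appear (COUNT(c.id) gives 0)

Corrected query:
SELECT p.name, COUNT(c.id) FROM departments p LEFT JOIN staff c ON c.dept_id = p.id GROUP BY p.name

Result:
name      | COUNT(c.id)
----------+------------
Finance   | 0          
HR        | 2          
Marketing | 1          
Sales     | 1          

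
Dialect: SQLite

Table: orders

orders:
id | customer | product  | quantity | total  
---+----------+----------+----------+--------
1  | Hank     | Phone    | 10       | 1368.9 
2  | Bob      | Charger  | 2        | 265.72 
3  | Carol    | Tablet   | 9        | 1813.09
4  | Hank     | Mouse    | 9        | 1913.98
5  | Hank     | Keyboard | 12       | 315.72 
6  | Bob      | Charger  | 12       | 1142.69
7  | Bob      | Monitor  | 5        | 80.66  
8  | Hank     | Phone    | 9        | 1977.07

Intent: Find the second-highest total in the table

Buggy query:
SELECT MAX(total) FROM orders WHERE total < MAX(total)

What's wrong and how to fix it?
Bug: The inner MAX is an aggregate inside WHERE, which is not allowed

Fix: Compute the overall MAX in a subquery, then take MAX of rows below it

Corrected query:
SELECT MAX(total) FROM orders WHERE total < (SELECT MAX(total) FROM orders)

Result:
MAX(total)
----------
1913.98   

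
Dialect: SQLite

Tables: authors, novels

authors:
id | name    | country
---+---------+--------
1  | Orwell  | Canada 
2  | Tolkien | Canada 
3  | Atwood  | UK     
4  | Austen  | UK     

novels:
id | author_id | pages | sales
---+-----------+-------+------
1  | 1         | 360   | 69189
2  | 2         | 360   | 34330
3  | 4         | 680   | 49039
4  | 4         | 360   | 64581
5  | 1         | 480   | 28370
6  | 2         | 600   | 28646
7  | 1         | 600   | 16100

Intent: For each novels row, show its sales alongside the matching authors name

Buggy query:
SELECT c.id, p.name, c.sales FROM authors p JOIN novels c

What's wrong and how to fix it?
Bug: Missing join condition: each novels row is matched to all authors rows instead of just its own

Fix: Add ON c.author_id = p.id to the JOIN

Corrected query:
SELECT c.id, p.name, c.sales FROM authors p JOIN novels c ON c.author_id = p.id

Result:
id | name    | sales
---+---------+------
1  | Orwell  | 69189
2  | Tolkien | 34330
3  | Austen  | 49039
4  | Austen  | 64581
5  | Orwell  | 28370
6  | Tolkien | 28646
7  | Orwell  | 16100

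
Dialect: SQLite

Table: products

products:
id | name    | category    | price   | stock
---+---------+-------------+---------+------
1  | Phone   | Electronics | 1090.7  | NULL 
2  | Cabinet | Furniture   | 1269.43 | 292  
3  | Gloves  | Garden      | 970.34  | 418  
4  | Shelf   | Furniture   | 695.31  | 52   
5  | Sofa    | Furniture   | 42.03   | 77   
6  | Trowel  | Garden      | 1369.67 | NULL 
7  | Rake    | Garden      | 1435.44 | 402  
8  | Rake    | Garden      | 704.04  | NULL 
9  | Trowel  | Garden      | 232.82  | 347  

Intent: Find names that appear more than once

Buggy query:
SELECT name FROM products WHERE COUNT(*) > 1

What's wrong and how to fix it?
Bug: WHERE can't reference COUNT(*); aggregates are computed after WHERE

Fix: Group first, then use HAVING for the count condition

Corrected query:
SELECT name FROM products GROUP BY name HAVING COUNT(*) > 1

Result:
name  
------
Rake  
Trowel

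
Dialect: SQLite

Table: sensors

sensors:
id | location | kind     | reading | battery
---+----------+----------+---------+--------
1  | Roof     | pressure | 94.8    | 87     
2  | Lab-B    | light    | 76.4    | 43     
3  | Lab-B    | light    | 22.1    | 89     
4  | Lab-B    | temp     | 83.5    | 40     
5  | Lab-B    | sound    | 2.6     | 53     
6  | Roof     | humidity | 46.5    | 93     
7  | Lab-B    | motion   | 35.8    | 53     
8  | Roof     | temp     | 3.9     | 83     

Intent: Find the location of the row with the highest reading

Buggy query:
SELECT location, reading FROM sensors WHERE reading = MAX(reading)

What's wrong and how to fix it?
Bug: WHERE is evaluated per row; an aggregate over the whole table isn't defined there

Fix: Use a subquery: WHERE reading = (SELECT MAX(reading) FROM sensors)

Corrected query:
SELECT location, reading FROM sensors WHERE reading = (SELECT MAX(reading) FROM sensors)

Result:
location | reading
---------+--------
Roof     | 94.8   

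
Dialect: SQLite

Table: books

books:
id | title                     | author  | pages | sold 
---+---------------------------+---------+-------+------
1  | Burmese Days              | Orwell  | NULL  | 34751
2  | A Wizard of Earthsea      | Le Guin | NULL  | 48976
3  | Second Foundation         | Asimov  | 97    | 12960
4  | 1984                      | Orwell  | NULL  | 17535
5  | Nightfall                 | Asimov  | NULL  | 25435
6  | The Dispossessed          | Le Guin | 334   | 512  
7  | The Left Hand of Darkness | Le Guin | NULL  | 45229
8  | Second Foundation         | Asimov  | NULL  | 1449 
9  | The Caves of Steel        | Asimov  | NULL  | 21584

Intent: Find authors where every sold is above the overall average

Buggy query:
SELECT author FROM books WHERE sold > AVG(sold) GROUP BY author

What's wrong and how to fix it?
Bug: AVG() is an aggregate; it can't sit directly in WHERE

Fix: Use a subquery for AVG and a HAVING MIN(...) filter so the condition holds for every row in the group

Corrected query:
SELECT author FROM books GROUP BY author HAVING MIN(sold) > (SELECT AVG(sold) FROM books)

Result:
(no rows)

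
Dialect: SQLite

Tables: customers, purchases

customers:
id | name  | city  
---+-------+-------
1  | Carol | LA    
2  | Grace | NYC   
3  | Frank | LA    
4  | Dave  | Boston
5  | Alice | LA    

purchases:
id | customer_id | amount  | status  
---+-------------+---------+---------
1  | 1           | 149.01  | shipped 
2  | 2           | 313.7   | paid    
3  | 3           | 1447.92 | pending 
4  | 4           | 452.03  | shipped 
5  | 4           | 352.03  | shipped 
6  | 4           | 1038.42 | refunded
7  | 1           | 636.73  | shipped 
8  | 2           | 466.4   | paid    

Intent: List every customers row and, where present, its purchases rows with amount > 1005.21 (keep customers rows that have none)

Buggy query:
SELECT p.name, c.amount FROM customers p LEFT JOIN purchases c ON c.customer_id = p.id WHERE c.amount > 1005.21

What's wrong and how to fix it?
Bug: A WHERE condition on the right-hand table after LEFT JOIN drops unmatched parents

Fix: Move the right-table condition into the ON clause so unmatched parents are kept

Corrected query:
SELECT p.name, c.amount FROM customers p LEFT JOIN purchases c ON c.customer_id = p.id AND c.amount > 1005.21

Result:
name  | amount 
------+--------
Carol | NULL   
Grace | NULL   
Frank | 1447.92
Dave  | 1038.42
Alice | NULL   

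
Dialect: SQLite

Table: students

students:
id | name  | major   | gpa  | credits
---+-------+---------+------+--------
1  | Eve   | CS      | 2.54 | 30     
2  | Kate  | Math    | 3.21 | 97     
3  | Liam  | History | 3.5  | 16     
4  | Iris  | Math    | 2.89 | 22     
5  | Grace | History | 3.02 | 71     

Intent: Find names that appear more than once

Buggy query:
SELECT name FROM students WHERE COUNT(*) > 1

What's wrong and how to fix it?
Bug: COUNT(*) is an aggregate and cannot be used in WHERE

Fix: GROUP BY name, then filter groups with HAVING COUNT(*) > 1

Corrected query:
SELECT name FROM students GROUP BY name HAVING COUNT(*) > 1

Result:
(no rows)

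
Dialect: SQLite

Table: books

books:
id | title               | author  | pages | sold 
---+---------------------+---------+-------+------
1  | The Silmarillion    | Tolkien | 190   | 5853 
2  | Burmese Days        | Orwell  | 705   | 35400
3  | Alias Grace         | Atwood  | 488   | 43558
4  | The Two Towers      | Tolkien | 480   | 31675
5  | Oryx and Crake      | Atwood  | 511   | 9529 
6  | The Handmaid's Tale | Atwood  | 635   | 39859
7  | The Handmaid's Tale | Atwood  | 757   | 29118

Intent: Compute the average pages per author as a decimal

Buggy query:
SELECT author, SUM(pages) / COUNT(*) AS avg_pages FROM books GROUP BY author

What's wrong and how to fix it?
Bug: Both operands are integers, so '/' performs integer division and truncates

Fix: Multiply by 1.0 (or CAST to REAL) to force floating-point division

Corrected query:
SELECT author, SUM(pages) * 1.0 / COUNT(*) AS avg_pages FROM books GROUP BY author

Result:
author  | avg_pages
--------+----------
Atwood  | 597.75   
Orwell  | 705      
Tolkien | 335      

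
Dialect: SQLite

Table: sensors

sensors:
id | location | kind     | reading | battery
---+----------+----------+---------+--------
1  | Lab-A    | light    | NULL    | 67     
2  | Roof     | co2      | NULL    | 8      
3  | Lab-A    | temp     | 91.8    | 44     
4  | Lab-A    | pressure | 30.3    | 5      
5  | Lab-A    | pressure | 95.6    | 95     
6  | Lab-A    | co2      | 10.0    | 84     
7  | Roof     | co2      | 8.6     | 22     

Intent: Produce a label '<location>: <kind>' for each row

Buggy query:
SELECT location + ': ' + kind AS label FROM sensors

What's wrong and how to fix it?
Bug: '+' is numeric addition; on text columns SQLite converts them to 0 instead of concatenating

Fix: Replace + with || to concatenate text

Corrected query:
SELECT location || ': ' || kind AS label FROM sensors

Result:
label          
---------------
Lab-A: light   
Roof: co2      
Lab-A: temp    
Lab-A: pressure
Lab-A: pressure
Lab-A: co2     
Roof: co2      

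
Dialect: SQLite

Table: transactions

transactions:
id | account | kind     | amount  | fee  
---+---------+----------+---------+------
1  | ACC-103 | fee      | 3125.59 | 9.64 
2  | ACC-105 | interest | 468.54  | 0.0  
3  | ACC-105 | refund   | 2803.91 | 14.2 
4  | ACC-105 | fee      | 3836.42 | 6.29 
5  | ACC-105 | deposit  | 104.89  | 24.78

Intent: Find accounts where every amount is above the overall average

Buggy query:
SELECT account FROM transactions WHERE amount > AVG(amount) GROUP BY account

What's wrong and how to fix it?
Bug: AVG() is an aggregate; it can't sit directly in WHERE

Fix: Compute the overall average in a scalar subquery and compare each group's MIN against it in HAVING

Corrected query:
SELECT account FROM transactions GROUP BY account HAVING MIN(amount) > (SELECT AVG(amount) FROM transactions)

Result:
account
-------
ACC-103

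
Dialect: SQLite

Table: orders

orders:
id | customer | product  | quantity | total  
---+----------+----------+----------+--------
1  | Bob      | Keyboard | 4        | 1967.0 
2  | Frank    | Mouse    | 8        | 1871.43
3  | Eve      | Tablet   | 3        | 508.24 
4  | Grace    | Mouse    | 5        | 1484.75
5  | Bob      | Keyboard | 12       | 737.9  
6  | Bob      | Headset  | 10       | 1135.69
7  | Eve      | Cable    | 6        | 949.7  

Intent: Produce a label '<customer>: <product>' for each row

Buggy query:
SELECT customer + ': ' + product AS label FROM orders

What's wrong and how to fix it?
Bug: SQLite uses || for string concatenation; + coerces text to numbers (yielding 0)

Fix: Use the || operator for string concatenation

Corrected query:
SELECT customer || ': ' || product AS label FROM orders

Result:
label        
-------------
Bob: Keyboard
Frank: Mouse 
Eve: Tablet  
Grace: Mouse 
Bob: Keyboard
Bob: Headset 
Eve: Cable   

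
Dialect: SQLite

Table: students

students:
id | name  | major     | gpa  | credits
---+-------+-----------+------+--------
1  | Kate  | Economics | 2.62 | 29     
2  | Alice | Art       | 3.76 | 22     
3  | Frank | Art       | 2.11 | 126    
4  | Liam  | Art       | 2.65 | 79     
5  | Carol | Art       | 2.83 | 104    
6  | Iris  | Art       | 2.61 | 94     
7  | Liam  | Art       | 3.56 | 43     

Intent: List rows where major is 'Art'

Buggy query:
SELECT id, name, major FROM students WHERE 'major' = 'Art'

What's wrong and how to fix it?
Bug: Single quotes denote string literals in SQL; the column name is being compared as a constant string

Fix: Reference the column as major without single quotes

Corrected query:
SELECT id, name, major FROM students WHERE major = 'Art'

Result:
id | name  | major
---+-------+------
2  | Alice | Art  
3  | Frank | Art  
4  | Liam  | Art  
5  | Carol | Art  
6  | Iris  | Art  
7  | Liam  | Art  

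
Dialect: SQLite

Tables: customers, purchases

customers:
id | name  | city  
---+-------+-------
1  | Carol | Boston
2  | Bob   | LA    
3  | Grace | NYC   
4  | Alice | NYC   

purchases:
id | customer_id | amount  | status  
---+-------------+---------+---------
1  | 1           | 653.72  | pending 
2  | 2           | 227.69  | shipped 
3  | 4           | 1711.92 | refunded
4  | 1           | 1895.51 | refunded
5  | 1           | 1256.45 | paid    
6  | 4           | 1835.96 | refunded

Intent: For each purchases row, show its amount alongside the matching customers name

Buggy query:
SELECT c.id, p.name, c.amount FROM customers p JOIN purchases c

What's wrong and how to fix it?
Bug: JOIN with no ON clause produces a cartesian product; every purchases row pairs with every customers row

Fix: Specify the join condition linking the foreign key to the parent id

Corrected query:
SELECT c.id, p.name, c.amount FROM customers p JOIN purchases c ON c.customer_id = p.id

Result:
id | name  | amount 
---+-------+--------
1  | Carol | 653.72 
2  | Bob   | 227.69 
3  | Alice | 1711.92
4  | Carol | 1895.51
5  | Carol | 1256.45
6  | Alice | 1835.96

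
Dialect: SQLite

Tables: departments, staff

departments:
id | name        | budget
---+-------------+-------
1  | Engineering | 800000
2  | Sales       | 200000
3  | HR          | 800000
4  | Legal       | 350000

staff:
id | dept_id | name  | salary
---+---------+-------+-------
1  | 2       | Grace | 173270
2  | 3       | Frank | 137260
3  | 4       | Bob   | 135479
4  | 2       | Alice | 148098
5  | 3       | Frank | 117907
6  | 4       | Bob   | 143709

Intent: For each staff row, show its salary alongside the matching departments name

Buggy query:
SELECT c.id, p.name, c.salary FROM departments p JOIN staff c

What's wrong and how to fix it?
Bug: Missing join condition: each staff row is matched to all departments rows instead of just its own

Fix: Specify the join condition linking the foreign key to the parent id

Corrected query:
SELECT c.id, p.name, c.salary FROM departments p JOIN staff c ON c.dept_id = p.id

Result:
id | name  | salary
---+-------+-------
1  | Sales | 173270
2  | HR    | 137260
3  | Legal | 135479
4  | Sales | 148098
5  | HR    | 117907
6  | Legal | 143709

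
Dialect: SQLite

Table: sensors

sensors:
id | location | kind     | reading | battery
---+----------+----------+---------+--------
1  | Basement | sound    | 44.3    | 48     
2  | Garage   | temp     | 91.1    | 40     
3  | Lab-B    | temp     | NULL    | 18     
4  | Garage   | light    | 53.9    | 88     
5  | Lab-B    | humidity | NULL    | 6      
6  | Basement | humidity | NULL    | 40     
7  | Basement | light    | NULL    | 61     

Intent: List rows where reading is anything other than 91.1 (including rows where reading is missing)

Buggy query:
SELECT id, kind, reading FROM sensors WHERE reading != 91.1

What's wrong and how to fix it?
Bug: Inequality against NULL is unknown, not true; rows with NULL are dropped

Fix: Handle NULL separately with IS NULL alongside the inequality

Corrected query:
SELECT id, kind, reading FROM sensors WHERE reading != 91.1 OR reading IS NULL

Result:
id | kind     | reading
---+----------+--------
1  | sound    | 44.3   
3  | temp     | NULL   
4  | light    | 53.9   
5  | humidity | NULL   
6  | humidity | NULL   
7  | light    | NULL   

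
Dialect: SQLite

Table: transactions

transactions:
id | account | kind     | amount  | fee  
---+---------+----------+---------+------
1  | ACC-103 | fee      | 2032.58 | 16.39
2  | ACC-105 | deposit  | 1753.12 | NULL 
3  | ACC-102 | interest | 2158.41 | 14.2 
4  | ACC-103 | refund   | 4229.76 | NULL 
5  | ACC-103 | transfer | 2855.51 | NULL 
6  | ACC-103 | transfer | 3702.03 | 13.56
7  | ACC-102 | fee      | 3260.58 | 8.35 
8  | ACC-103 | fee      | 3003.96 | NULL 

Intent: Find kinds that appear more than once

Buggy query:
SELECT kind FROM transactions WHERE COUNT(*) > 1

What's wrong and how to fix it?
Bug: COUNT(*) is an aggregate and cannot be used in WHERE

Fix: GROUP BY kind, then filter groups with HAVING COUNT(*) > 1

Corrected query:
SELECT kind FROM transactions GROUP BY kind HAVING COUNT(*) > 1

Result:
kind    
--------
fee     
transfer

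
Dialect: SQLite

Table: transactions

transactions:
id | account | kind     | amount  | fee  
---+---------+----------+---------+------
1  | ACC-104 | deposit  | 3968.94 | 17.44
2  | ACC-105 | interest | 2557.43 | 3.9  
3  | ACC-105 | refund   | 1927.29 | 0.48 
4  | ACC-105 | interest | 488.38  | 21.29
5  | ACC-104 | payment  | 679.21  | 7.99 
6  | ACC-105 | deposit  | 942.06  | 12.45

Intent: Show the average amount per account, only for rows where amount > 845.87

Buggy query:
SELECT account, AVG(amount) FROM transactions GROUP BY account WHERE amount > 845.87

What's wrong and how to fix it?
Bug: WHERE cannot follow GROUP BY

Fix: Move the WHERE clause before GROUP BY

Corrected query:
SELECT account, AVG(amount) FROM transactions WHERE amount > 845.87 GROUP BY account

Result:
account | AVG(amount)
--------+------------
ACC-104 | 3968.94    
ACC-105 | 1808.926667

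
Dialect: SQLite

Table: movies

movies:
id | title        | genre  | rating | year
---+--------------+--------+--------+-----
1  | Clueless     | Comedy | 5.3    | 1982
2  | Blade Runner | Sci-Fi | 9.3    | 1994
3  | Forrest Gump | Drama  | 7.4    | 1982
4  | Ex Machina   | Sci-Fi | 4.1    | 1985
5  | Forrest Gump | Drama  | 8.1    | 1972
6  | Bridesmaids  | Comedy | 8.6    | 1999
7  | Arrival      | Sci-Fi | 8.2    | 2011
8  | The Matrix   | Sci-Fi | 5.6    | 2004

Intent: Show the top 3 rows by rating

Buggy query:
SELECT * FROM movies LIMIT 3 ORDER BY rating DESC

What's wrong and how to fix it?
Bug: ORDER BY cannot follow LIMIT; LIMIT is the final clause

Fix: Swap the clauses: ORDER BY first, then LIMIT

Corrected query:
SELECT * FROM movies ORDER BY rating DESC LIMIT 3

Result:
id | title        | genre  | rating | year
---+--------------+--------+--------+-----
2  | Blade Runner | Sci-Fi | 9.3    | 1994
6  | Bridesmaids  | Comedy | 8.6    | 1999
7  | Arrival      | Sci-Fi | 8.2    | 2011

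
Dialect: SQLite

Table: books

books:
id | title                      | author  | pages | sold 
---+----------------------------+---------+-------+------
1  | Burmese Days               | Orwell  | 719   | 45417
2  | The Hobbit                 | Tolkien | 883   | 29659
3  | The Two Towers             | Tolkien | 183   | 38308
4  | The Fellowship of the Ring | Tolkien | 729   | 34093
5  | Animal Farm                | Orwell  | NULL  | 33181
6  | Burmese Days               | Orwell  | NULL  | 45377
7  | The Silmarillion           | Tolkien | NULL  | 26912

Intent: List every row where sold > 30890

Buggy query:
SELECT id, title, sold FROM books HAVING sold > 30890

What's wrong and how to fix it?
Bug: This is a non-aggregate query (no GROUP BY, no aggregates), so in SQLite the HAVING clause is invalid here; a row-level condition belongs in WHERE

Fix: Use WHERE for row-level filtering

Corrected query:
SELECT id, title, sold FROM books WHERE sold > 30890

Result:
id | title                      | sold 
---+----------------------------+------
1  | Burmese Days               | 45417
3  | The Two Towers             | 38308
4  | The Fellowship of the Ring | 34093
5  | Animal Farm                | 33181
6  | Burmese Days               | 45377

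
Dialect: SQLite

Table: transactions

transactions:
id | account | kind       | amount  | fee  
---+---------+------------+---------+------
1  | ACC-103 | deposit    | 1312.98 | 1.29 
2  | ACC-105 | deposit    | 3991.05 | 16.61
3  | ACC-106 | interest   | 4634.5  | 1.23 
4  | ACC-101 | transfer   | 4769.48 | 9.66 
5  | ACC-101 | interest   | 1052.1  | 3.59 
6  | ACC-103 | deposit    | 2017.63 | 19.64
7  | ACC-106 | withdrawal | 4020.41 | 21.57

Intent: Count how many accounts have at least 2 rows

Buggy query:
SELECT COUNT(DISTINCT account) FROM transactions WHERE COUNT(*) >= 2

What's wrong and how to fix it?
Bug: WHERE filters individual rows, not groups, so a group-level COUNT is invalid there

Fix: Group first with HAVING COUNT(*) >= 2, then COUNT the resulting groups

Corrected query:
SELECT COUNT(*) FROM (SELECT account FROM transactions GROUP BY account HAVING COUNT(*) >= 2)

Result:
COUNT(*)
--------
3       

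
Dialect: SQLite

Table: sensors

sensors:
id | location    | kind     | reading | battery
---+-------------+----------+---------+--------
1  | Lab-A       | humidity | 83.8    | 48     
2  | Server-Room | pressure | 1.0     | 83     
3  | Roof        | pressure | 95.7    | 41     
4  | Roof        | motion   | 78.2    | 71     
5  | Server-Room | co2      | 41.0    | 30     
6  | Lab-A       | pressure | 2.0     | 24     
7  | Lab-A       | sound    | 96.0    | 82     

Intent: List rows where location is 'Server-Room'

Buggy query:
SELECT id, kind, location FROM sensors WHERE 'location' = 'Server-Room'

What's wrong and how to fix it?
Bug: 'location' in single quotes is a string literal, not the column; the comparison is literal-vs-literal and never true

Fix: Remove the quotes around the column name (or use double quotes for an identifier)

Corrected query:
SELECT id, kind, location FROM sensors WHERE location = 'Server-Room'

Result:
id | kind     | location   
---+----------+------------
2  | pressure | Server-Room
5  | co2      | Server-Room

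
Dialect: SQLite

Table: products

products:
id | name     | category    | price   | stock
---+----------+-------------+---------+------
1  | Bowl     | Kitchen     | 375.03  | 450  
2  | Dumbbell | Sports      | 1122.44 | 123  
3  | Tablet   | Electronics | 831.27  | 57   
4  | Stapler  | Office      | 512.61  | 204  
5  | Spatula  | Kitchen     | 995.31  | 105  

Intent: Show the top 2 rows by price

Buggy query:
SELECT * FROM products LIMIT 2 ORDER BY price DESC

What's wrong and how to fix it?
Bug: ORDER BY cannot follow LIMIT; LIMIT is the final clause

Fix: Swap the clauses: ORDER BY first, then LIMIT

Corrected query:
SELECT * FROM products ORDER BY price DESC LIMIT 2

Result:
id | name     | category | price   | stock
---+----------+----------+---------+------
2  | Dumbbell | Sports   | 1122.44 | 123  
5  | Spatula  | Kitchen  | 995.31  | 105  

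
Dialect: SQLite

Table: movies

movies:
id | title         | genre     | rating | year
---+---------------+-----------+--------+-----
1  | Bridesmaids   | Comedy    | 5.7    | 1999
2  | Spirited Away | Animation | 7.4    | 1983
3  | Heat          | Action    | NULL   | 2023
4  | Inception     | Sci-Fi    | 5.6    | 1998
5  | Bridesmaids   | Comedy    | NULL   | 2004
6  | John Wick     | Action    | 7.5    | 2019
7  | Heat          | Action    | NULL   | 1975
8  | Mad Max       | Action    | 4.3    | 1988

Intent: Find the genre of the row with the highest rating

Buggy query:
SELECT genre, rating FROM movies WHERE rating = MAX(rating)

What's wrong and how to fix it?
Bug: MAX(rating) is an aggregate and cannot be used directly in WHERE

Fix: Use a subquery: WHERE rating = (SELECT MAX(rating) FROM movies)

Corrected query:
SELECT genre, rating FROM movies WHERE rating = (SELECT MAX(rating) FROM movies)

Result:
genre  | rating
-------+-------
Action | 7.5   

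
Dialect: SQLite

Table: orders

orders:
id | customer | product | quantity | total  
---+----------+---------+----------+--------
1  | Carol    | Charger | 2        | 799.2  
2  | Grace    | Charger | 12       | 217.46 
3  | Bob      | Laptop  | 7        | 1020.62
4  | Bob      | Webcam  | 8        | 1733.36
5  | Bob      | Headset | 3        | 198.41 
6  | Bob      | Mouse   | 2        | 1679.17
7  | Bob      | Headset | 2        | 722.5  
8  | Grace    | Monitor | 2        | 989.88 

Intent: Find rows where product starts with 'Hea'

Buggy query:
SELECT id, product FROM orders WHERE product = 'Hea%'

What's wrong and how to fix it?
Bug: Wildcards only work with LIKE; '=' treats '%' as a literal character

Fix: Replace '=' with LIKE so 'Hea%' is treated as a pattern

Corrected query:
SELECT id, product FROM orders WHERE product LIKE 'Hea%'

Result:
id | product
---+--------
5  | Headset
7  | Headset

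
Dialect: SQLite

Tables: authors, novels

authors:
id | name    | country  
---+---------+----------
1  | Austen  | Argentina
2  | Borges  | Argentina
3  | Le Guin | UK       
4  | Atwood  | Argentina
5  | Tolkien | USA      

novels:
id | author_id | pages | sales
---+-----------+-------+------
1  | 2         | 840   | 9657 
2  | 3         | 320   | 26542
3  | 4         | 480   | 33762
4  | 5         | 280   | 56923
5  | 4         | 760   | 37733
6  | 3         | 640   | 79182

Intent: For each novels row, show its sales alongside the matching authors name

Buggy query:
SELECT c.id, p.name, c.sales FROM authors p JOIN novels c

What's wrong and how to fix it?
Bug: Missing join condition: each novels row is matched to all authors rows instead of just its own

Fix: Add ON c.author_id = p.id to the JOIN

Corrected query:
SELECT c.id, p.name, c.sales FROM authors p JOIN novels c ON c.author_id = p.id

Result:
id | name    | sales
---+---------+------
1  | Borges  | 9657 
2  | Le Guin | 26542
3  | Atwood  | 33762
4  | Tolkien | 56923
5  | Atwood  | 37733
6  | Le Guin | 79182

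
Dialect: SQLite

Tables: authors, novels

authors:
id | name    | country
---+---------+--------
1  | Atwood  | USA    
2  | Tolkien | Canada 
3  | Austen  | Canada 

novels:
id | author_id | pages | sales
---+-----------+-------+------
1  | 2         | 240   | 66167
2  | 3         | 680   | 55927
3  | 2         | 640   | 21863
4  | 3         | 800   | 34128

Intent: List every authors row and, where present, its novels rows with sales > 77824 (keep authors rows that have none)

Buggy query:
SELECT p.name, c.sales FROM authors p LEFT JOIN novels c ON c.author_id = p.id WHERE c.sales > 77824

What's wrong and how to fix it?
Bug: A WHERE condition on the right-hand table after LEFT JOIN drops unmatched parents

Fix: Move the right-table condition into the ON clause so unmatched parents are kept

Corrected query:
SELECT p.name, c.sales FROM authors p LEFT JOIN novels c ON c.author_id = p.id AND c.sales > 77824

Result:
name    | sales
--------+------
Atwood  | NULL 
Tolkien | NULL 
Austen  | NULL 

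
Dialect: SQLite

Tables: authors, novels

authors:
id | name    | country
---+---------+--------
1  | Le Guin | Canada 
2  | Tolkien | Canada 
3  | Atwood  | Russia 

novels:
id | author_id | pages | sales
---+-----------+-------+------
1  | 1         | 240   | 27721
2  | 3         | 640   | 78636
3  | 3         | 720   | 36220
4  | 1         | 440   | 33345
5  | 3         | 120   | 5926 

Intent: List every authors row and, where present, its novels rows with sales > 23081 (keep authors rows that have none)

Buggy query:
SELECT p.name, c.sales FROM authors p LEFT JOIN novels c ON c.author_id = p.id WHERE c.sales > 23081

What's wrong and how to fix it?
Bug: A WHERE condition on the right-hand table after LEFT JOIN drops unmatched parents

Fix: Move the right-table condition into the ON clause so unmatched parents are kept

Corrected query:
SELECT p.name, c.sales FROM authors p LEFT JOIN novels c ON c.author_id = p.id AND c.sales > 23081

Result:
name    | sales
--------+------
Le Guin | 27721
Le Guin | 33345
Tolkien | NULL 
Atwood  | 36220
Atwood  | 78636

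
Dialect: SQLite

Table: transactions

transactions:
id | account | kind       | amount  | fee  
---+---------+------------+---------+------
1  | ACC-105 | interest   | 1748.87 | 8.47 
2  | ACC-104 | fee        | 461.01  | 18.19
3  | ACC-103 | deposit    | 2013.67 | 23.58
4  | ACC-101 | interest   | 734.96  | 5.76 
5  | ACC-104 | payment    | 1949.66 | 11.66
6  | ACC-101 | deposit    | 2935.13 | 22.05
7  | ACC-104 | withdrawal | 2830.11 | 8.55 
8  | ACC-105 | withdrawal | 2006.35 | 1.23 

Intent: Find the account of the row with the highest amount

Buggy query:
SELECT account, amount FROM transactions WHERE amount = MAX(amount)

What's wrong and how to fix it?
Bug: WHERE is evaluated per row; an aggregate over the whole table isn't defined there

Fix: Use a subquery: WHERE amount = (SELECT MAX(amount) FROM transactions)

Corrected query:
SELECT account, amount FROM transactions WHERE amount = (SELECT MAX(amount) FROM transactions)

Result:
account | amount 
--------+--------
ACC-101 | 2935.13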